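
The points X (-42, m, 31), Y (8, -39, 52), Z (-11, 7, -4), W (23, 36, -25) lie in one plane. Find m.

The points are coplanar iff XY · (XZ × XW) = 0.
Expanding, this is linear in m: (2303)m + (78302) = 0.
So m = -34.

-34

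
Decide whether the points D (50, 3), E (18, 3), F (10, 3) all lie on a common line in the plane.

DE = (-32, 0), DF = (-40, 0).
Twice the signed area of △DEF is (-32)(0) − (0)(-40) = 0.
The triangle is degenerate (zero area), so the points are collinear.

Yes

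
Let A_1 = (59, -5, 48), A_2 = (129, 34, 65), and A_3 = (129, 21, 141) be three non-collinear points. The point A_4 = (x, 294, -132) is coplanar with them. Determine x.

507

A normal to the plane is n = A_1A_2 × A_1A_3 = (3185, -5320, -910).
A_4 lies in the plane iff n · A_1A_4 = 0.
This gives (3185)x + (-1614795) = 0, so x = 507.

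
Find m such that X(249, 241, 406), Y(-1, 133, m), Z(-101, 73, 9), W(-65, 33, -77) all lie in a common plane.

The points are coplanar iff XY · (XZ × XW) = 0.
Expanding, this is linear in m: (20048)m + (-2987152) = 0.
So m = 149.

149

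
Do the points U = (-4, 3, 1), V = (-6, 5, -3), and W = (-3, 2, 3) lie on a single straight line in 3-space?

Yes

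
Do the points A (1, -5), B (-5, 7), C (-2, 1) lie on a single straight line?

Yes

AB = (-6, 12), AC = (-3, 6).
Checking proportionality: AC = 1/2·AB, so the vectors are parallel and the points are collinear.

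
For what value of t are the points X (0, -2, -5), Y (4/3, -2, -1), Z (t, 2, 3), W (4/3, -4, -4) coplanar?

The points are coplanar iff XY · (XZ × XW) = 0.
Expanding, this is linear in t: (-8)t + (16/3) = 0.
So t = 2/3.

2/3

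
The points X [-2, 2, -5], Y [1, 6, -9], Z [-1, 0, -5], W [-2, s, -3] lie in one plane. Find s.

-3

Coplanarity ⇔ det[XY; XZ; XW] = 0.
Expanding, this is linear in s: (-4)s + (-12) = 0.
So s = -3.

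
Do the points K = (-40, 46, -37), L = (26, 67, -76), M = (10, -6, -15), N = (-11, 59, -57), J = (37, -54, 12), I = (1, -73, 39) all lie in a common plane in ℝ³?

Yes

The plane through K, L, M has normal n = KL × KM = (-1566, -3402, -4482) and equation n·P = 71982.
Checking the remaining points: n·N = 71982, n·J = 71982, n·I = 71982.
All equal 71982, so all 6 points lie in one plane.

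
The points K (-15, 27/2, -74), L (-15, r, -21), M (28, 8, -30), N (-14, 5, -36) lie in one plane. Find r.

The points are coplanar iff KL · (KM × KN) = 0.
Expanding, this is linear in r: (-1590)r + (2385) = 0.
So r = 3/2.

3/2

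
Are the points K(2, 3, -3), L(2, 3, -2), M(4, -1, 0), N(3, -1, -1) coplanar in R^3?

A normal to the plane through K, L, M is n = KL × KM = (4, 2, 0).
The plane has equation n·P = 14. For N: n·N = 10.
10 ≠ 14, so N is off the plane.

No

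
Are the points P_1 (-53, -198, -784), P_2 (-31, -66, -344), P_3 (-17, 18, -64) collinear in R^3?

P_1P_2 = (22, 132, 440), P_1P_3 = (36, 216, 720).
P_1P_2 × P_1P_3 = (0, 0, 0).
The cross product vanishes, so the three points are collinear.

Yes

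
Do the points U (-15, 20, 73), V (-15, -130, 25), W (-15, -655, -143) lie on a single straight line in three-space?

UV = (0, -150, -48), UW = (0, -675, -216).
UV × UW = (0, 0, 0).
The cross product vanishes, so the three points are collinear.

Yes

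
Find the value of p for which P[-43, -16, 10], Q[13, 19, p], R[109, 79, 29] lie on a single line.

17

Direction PR = (152, 95, 19). From the x-coordinate of Q, the parameter along the line is τ = (13 − (-43))/152 = 7/19.
Then p = 10 + 7/19·(19) = 17.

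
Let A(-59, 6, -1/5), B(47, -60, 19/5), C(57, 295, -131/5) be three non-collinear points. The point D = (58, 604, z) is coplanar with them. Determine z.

-261/5

A normal to the plane is n = AB × AC = (560, 3220, 38290).
D lies in the plane iff n · AD = 0.
This gives (38290)z + (1998738) = 0, so z = -261/5.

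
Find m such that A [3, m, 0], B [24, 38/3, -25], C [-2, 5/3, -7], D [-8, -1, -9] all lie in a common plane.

4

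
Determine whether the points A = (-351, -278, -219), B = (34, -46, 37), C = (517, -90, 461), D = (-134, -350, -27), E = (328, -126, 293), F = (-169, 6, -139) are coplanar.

No

The plane through A, B, C has normal n = AB × AC = (109632, -39592, -128996) and equation n·P = 775868.
Checking the remaining points: n·D = 2649404, n·E = 3152060, n·F = -834916.
Since n·D = 2649404 ≠ 775868, D is off the plane and the points are not all coplanar.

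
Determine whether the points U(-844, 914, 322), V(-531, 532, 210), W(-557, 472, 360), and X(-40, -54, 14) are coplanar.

The four points are coplanar iff the 3×3 determinant with rows UV, UW, UX is zero.
Rows: (313, -382, -112), (287, -442, 38), (804, -968, -308).
Expanding along the first row: (313)(172920) − (-382)(-118948) + (-112)(77552) = 0.
Zero determinant ⇒ coplanar.

Yes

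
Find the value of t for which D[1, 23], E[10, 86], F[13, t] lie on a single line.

Collinearity: (F − D) must be parallel to (E − D) = (9, 63).
Cross-multiplying the components: (t − 23)·(9) = (12)·(63).
Solving gives t = 107.

107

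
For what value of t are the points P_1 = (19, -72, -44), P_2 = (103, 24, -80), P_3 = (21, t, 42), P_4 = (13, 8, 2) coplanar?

The points are coplanar iff P_1P_2 · (P_1P_3 × P_1P_4) = 0.
Expanding, this is linear in t: (3648)t + (-379392) = 0.
So t = 104.

104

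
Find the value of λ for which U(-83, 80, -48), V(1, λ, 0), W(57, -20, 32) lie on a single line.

20

Direction UW = (140, -100, 80). From the x-coordinate of V, the parameter along the line is τ = (1 − (-83))/140 = 3/5.
Then λ = 80 + 3/5·(-100) = 20.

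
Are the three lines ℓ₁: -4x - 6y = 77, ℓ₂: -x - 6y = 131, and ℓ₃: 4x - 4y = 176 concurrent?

No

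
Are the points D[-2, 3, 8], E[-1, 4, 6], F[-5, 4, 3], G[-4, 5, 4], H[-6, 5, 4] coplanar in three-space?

The plane through D, E, F has normal n = DE × DF = (-3, 11, 4) and equation n·P = 71.
Checking the remaining points: n·G = 83, n·H = 89.
Since n·G = 83 ≠ 71, G is off the plane and the points are not all coplanar.

No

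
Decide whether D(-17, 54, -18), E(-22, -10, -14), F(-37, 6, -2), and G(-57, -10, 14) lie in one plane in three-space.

Yes

The four points are coplanar iff the 3×3 determinant with rows DE, DF, DG is zero.
Rows: (-5, -64, 4), (-20, -48, 16), (-40, -64, 32).
Expanding along the first row: (-5)(-512) − (-64)(0) + (4)(-640) = 0.
Zero determinant ⇒ coplanar.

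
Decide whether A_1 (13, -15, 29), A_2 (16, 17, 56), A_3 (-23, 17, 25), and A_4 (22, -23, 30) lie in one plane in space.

Yes

With A_1 as base: A_1A_2 = (3, 32, 27), A_1A_3 = (-36, 32, -4), A_1A_4 = (9, -8, 1).
A_1A_3 × A_1A_4 = (0, 0, 0).
A_1A_2 · (A_1A_3 × A_1A_4) = 0.
The scalar triple product vanishes, so the four points are coplanar.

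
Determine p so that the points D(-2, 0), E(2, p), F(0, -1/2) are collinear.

Collinearity: (E − D) must be parallel to (F − D) = (2, -1/2).
Cross-multiplying the components: (p − 0)·(2) = (4)·(-1/2).
Solving gives p = -1.

-1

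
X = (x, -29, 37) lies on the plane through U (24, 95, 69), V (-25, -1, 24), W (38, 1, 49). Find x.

28

A normal to the plane is n = UV × UW = (-2310, -1610, 5950).
X lies in the plane iff n · UX = 0.
This gives (-2310)x + (64680) = 0, so x = 28.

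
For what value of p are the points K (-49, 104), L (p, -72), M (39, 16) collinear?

Collinearity: (L − K) must be parallel to (M − K) = (88, -88).
Cross-multiplying the components: (p − (-49))·(-88) = (-176)·(88).
Solving gives p = 127.

127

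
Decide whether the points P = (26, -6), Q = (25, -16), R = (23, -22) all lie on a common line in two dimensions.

No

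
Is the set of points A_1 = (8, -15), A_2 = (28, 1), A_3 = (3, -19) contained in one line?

Yes

A_1A_2 = (20, 16), A_1A_3 = (-5, -4).
Checking proportionality: A_1A_3 = -1/4·A_1A_2, so the vectors are parallel and the points are collinear.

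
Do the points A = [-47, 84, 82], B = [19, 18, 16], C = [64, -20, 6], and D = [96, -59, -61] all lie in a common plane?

A normal to the plane through A, B, C is n = AB × AC = (-1848, -2310, 462).
The plane has equation n·P = -69300. For D: n·D = -69300.
Equal, so D lies in the plane and all four are coplanar.

Yes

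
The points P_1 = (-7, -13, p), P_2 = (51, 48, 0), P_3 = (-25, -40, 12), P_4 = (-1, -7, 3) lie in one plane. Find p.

The points are coplanar iff P_1P_2 · (P_1P_3 × P_1P_4) = 0.
Expanding, this is linear in p: (396)p + (-1188) = 0.
So p = 3.

3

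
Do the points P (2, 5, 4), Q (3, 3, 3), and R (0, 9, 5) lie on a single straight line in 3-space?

PQ = (1, -2, -1), PR = (-2, 4, 1).
PQ × PR = (2, 1, 0).
The cross product is nonzero, so the points do not lie on one line.

No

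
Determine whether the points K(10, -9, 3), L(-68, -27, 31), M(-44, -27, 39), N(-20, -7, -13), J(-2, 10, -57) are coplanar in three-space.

No

The plane through K, L, M has normal n = KL × KM = (-144, 1296, 432) and equation n·P = -11808.
Checking the remaining points: n·N = -11808, n·J = -11376.
Since n·J = -11376 ≠ -11808, J is off the plane and the points are not all coplanar.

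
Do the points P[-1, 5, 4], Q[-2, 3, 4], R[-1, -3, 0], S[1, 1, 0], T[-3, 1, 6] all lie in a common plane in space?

No

The plane through P, Q, R has normal n = PQ × PR = (8, -4, 8) and equation n·X = 4.
Checking the remaining points: n·S = 4, n·T = 20.
Since n·T = 20 ≠ 4, T is off the plane and the points are not all coplanar.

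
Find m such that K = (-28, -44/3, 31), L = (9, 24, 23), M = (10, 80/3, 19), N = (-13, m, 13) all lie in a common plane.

22/3

The points are coplanar iff KL · (KM × KN) = 0.
Expanding, this is linear in m: (140)m + (-3080/3) = 0.
So m = 22/3.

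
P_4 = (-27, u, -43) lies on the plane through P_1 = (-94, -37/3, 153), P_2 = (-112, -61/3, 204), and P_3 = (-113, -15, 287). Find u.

17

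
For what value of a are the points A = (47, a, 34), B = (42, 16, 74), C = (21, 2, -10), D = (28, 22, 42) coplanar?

Coplanarity ⇔ det[AB; AC; AD] = 0.
Expanding, this is linear in a: (-504)a + (-9576) = 0.
So a = -19.

-19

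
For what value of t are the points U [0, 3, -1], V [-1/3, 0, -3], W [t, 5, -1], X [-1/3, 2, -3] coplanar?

0

Normal to plane UVX: n = (4, 0, -2/3); plane equation n·P = 2/3.
Requiring n·W = 2/3: (4)t + (2/3) = 2/3.
So t = 0.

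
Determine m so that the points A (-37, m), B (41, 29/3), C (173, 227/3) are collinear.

Collinearity: (A − B) must be parallel to (C − B) = (132, 66).
Cross-multiplying the components: (m − 29/3)·(132) = (-78)·(66).
Solving gives m = -88/3.

-88/3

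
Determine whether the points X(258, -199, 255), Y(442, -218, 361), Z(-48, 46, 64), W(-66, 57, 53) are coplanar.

A normal to the plane through X, Y, Z is n = XY × XZ = (-22341, 2708, 39266).
The plane has equation n·P = 3709960. For W: n·W = 3709960.
Equal, so W lies in the plane and all four are coplanar.

Yes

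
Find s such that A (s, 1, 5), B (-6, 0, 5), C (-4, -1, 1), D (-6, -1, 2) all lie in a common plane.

The points are coplanar iff AB · (AC × AD) = 0.
Expanding, this is linear in s: (1)s + (0) = 0.
So s = 0.

0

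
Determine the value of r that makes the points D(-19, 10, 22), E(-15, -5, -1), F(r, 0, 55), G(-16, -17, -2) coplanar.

Normal to plane DEG: n = (-261, 27, -63); plane equation n·P = 3843.
Requiring n·F = 3843: (-261)r + (-3465) = 3843.
So r = -28.

-28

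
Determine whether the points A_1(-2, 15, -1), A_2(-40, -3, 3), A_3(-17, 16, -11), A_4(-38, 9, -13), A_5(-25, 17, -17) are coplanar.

Yes

The plane through A_1, A_2, A_3 has normal n = A_1A_2 × A_1A_3 = (176, -440, -308) and equation n·P = -6644.
Checking the remaining points: n·A_4 = -6644, n·A_5 = -6644.
All equal -6644, so all 5 points lie in one plane.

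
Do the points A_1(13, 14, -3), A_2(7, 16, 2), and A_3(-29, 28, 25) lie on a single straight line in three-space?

A_1A_2 = (-6, 2, 5), A_1A_3 = (-42, 14, 28).
Comparing components 2 and 3: (2)(28) − (5)(14) = -14 ≠ 0, so A_1A_2 and A_1A_3 are not parallel and the points are not collinear.

No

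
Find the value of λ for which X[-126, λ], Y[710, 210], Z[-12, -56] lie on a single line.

-98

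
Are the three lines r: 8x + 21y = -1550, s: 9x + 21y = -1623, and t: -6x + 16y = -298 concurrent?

Lines aᵢx + bᵢy = cᵢ with pairwise distinct directions are concurrent exactly when det[aᵢ bᵢ cᵢ] = 0.
Here the determinant is 0.
It vanishes, so the lines are concurrent at (-73, -46).

Yes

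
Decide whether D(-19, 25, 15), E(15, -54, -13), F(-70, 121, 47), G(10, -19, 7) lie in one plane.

No

A normal to the plane through D, E, F is n = DE × DF = (160, 340, -765).
The plane has equation n·P = -6015. For G: n·G = -10215.
-10215 ≠ -6015, so G is off the plane.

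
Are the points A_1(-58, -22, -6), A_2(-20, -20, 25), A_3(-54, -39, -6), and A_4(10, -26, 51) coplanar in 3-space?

With A_1 as base: A_1A_2 = (38, 2, 31), A_1A_3 = (4, -17, 0), A_1A_4 = (68, -4, 57).
A_1A_3 × A_1A_4 = (-969, -228, 1140).
A_1A_2 · (A_1A_3 × A_1A_4) = -1938.
Since -1938 ≠ 0, the four points are not coplanar.

No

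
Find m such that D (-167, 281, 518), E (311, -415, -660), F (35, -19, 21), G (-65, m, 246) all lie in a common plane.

281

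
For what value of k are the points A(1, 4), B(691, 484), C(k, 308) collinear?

Collinearity: (C − A) must be parallel to (B − A) = (690, 480).
Cross-multiplying the components: (k − 1)·(480) = (304)·(690).
Solving gives k = 438.

438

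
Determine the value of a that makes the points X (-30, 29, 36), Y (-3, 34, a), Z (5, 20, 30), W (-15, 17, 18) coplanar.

54

Coplanarity ⇔ det[XY; XZ; XW] = 0.
Expanding, this is linear in a: (-285)a + (15390) = 0.
So a = 54.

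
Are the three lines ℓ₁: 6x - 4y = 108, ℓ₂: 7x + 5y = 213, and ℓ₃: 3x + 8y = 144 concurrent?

Yes

The three lines meet at one point iff the augmented coefficient matrix [aᵢ bᵢ cᵢ] has rank < 3, i.e. its determinant vanishes.
Here the determinant is 0.
It vanishes, so the lines are concurrent at (24, 9).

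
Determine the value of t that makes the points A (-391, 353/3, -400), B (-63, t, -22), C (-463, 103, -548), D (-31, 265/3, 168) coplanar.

23/3

Normal to plane ACD: n = (-12672, -12384, 7392); plane equation n·P = 540768.
Requiring n·B = 540768: (-12384)t + (635712) = 540768.
So t = 23/3.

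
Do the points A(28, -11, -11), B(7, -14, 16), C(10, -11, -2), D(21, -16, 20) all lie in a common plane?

A normal to the plane through A, B, C is n = AB × AC = (-27, -297, -54).
The plane has equation n·P = 3105. For D: n·D = 3105.
Equal, so D lies in the plane and all four are coplanar.

Yes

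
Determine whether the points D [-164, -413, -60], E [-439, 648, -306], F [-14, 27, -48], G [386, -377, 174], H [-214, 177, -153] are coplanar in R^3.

No

The plane through D, E, F has normal n = DE × DF = (120972, -33600, -280150) and equation n·P = 10846392.
Checking the remaining points: n·G = 10616292, n·H = 11027742.
Since n·G = 10616292 ≠ 10846392, G is off the plane and the points are not all coplanar.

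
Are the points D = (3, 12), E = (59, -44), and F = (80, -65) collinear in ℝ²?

DE = (56, -56), DF = (77, -77).
Checking proportionality: DF = 11/8·DE, so the vectors are parallel and the points are collinear.

Yes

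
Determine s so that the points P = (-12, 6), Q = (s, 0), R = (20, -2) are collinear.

12

Collinearity: (Q − P) must be parallel to (R − P) = (32, -8).
Cross-multiplying the components: (s − (-12))·(-8) = (-6)·(32).
Solving gives s = 12.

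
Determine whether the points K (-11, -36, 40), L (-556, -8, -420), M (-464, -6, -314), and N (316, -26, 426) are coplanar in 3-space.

No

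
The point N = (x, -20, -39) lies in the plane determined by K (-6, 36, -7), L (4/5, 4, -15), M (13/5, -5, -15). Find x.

34/5

The plane through K, L, M has equation −72x − (72/5)y − (18/5)z = -306/5.
Substituting N: (-72)x + (2142/5) = -306/5, so x = 34/5.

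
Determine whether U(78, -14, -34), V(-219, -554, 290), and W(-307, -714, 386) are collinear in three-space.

Yes

UV = (-297, -540, 324), UW = (-385, -700, 420).
Each component of UW is 35/27 times the corresponding component of UV, so UW = 35/27·UV and the points are collinear.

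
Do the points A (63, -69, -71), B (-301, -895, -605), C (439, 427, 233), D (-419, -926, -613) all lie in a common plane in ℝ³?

The four points are coplanar iff the 3×3 determinant with rows AB, AC, AD is zero.
Rows: (-364, -826, -534), (376, 496, 304), (-482, -857, -542).
Expanding along the first row: (-364)(-8304) − (-826)(-57264) + (-534)(-83160) = 130032.
Nonzero ⇒ not coplanar.

No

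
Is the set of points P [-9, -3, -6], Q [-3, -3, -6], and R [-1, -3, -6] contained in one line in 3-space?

Yes

PQ = (6, 0, 0), PR = (8, 0, 0).
PQ × PR = (0, 0, 0).
The cross product vanishes, so the three points are collinear.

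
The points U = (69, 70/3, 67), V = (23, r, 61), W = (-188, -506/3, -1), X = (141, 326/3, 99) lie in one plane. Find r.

Normal to plane UWX: n = (-1024/3, 3328, -24320/3); plane equation n·P = -1467136/3.
Requiring n·V = -1467136/3: (3328)r + (-1507072/3) = -1467136/3.
So r = 4.

4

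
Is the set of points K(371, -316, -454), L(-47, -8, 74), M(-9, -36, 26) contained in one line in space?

KL = (-418, 308, 528), KM = (-380, 280, 480).
KL × KM = (0, 0, 0).
The cross product vanishes, so the three points are collinear.

Yes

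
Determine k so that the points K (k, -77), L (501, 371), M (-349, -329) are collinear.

-43

Collinearity: (K − L) must be parallel to (M − L) = (-850, -700).
Cross-multiplying the components: (k − 501)·(-700) = (-448)·(-850).
Solving gives k = -43.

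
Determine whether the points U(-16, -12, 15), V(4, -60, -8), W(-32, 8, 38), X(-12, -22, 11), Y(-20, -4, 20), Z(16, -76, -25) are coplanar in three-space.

No

The plane through U, V, W has normal n = UV × UW = (-644, -92, -368) and equation n·P = 5888.
Checking the remaining points: n·X = 5704, n·Y = 5888, n·Z = 5888.
Since n·X = 5704 ≠ 5888, X is off the plane and the points are not all coplanar.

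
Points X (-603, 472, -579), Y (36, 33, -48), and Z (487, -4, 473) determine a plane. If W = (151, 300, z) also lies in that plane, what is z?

The plane through X, Y, Z has equation −209072x − 93438y + 174346z = -18978654.
Substituting W: (174346)z + (-59601272) = -18978654, so z = 233.

233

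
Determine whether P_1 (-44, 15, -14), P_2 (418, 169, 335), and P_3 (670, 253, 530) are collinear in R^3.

No

P_1P_2 = (462, 154, 349), P_1P_3 = (714, 238, 544).
Comparing components 2 and 3: (154)(544) − (349)(238) = 714 ≠ 0, so P_1P_2 and P_1P_3 are not parallel and the points are not collinear.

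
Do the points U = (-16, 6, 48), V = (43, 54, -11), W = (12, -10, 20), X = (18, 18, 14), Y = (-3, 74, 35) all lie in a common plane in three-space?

Yes

The plane through U, V, W has normal n = UV × UW = (-2288, 0, -2288) and equation n·P = -73216.
Checking the remaining points: n·X = -73216, n·Y = -73216.
All equal -73216, so all 5 points lie in one plane.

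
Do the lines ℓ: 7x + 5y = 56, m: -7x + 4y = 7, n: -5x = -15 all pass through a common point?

Intersecting ℓ and m: solving the 2×2 system gives (x, y) = (3, 7).
Substitute into n: (-5)(3) + (0)(7) = -15.
This equals -15, so (3, 7) lies on all three lines and they are concurrent.

Yes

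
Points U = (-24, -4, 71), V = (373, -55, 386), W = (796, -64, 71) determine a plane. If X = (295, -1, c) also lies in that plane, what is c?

-307

Coplanarity requires UV · (UW × UX) = 0.
UV = (397, -51, 315), UW = (820, -60, 0); the triple product is linear in c with coefficient 18000 and constant term 5526000.
Setting it to zero: c = -307.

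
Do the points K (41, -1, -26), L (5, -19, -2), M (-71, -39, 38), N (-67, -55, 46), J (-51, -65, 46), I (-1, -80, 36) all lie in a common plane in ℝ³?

No

The plane through K, L, M has normal n = KL × KM = (-240, -384, -648) and equation n·P = 7392.
Checking the remaining points: n·N = 7392, n·J = 7392, n·I = 7632.
Since n·I = 7632 ≠ 7392, I is off the plane and the points are not all coplanar.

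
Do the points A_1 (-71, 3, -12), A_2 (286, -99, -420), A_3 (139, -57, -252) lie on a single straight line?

A_1A_2 = (357, -102, -408), A_1A_3 = (210, -60, -240).
Each component of A_1A_3 is 10/17 times the corresponding component of A_1A_2, so A_1A_3 = 10/17·A_1A_2 and the points are collinear.

Yes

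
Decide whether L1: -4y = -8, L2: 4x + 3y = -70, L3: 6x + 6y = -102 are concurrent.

Yes

Intersecting L1 and L2: solving the 2×2 system gives (x, y) = (-19, 2).
Substitute into L3: (6)(-19) + (6)(2) = -102.
This equals -102, so (-19, 2) lies on all three lines and they are concurrent.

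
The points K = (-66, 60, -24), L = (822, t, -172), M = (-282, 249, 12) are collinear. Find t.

-717

Collinearity requires KL × KM = 0; each component is linear in t.
The x-component gives (36)t + (25812) = 0, so t = -717.
The remaining components then also vanish.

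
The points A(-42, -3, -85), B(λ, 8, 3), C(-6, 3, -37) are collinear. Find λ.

24

Direction AC = (36, 6, 48). From the y-coordinate of B, the parameter along the line is τ = (8 − (-3))/6 = 11/6.
Then λ = (-42) + 11/6·(36) = 24.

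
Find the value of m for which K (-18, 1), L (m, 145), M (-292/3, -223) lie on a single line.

33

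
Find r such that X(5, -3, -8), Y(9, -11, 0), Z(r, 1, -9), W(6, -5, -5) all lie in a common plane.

3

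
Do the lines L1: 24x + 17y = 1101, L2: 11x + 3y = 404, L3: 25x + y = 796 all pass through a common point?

Yes

Lines aᵢx + bᵢy = cᵢ with pairwise distinct directions are concurrent exactly when det[aᵢ bᵢ cᵢ] = 0.
Here the determinant is 0.
It vanishes, so the lines are concurrent at (31, 21).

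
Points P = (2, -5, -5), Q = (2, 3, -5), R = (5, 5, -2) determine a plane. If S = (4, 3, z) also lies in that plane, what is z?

-3

The plane through P, Q, R has equation 24x − 24z = 168.
Substituting S: (-24)z + (96) = 168, so z = -3.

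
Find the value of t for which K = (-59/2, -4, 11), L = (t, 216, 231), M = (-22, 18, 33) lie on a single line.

91/2

Direction KM = (15/2, 22, 22). From the y-coordinate of L, the parameter along the line is τ = (216 − (-4))/22 = 10.
Then t = (-59/2) + 10·(15/2) = 91/2.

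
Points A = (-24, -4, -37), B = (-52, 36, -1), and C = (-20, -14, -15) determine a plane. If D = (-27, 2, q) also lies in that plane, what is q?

The plane through A, B, C has equation 1240x + 760y + 120z = -37240.
Substituting D: (120)q + (-31960) = -37240, so q = -44.

-44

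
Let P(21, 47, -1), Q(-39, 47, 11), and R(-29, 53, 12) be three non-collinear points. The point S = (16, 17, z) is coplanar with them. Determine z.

-15

Coplanarity requires PQ · (PR × PS) = 0.
PQ = (-60, 0, 12), PR = (-50, 6, 13); the triple product is linear in z with coefficient -360 and constant term -5400.
Setting it to zero: z = -15.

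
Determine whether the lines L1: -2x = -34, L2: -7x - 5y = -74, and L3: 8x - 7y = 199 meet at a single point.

Yes

Lines aᵢx + bᵢy = cᵢ with pairwise distinct directions are concurrent exactly when det[aᵢ bᵢ cᵢ] = 0.
Here the determinant is 0.
It vanishes, so the lines are concurrent at (17, -9).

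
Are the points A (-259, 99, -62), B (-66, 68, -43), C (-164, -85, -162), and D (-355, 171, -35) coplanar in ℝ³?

No

The four points are coplanar iff the 3×3 determinant with rows AB, AC, AD is zero.
Rows: (193, -31, 19), (95, -184, -100), (-96, 72, 27).
Expanding along the first row: (193)(2232) − (-31)(-7035) + (19)(-10824) = 7035.
Nonzero ⇒ not coplanar.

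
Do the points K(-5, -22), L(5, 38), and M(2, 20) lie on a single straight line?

KL = (10, 60), KM = (7, 42).
Checking proportionality: KM = 7/10·KL, so the vectors are parallel and the points are collinear.

Yes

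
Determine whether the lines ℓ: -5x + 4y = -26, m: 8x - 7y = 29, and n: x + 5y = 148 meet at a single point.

Intersecting ℓ and m: solving the 2×2 system gives (x, y) = (22, 21).
Substitute into n: (1)(22) + (5)(21) = 127.
But n requires 148 ≠ 127, so the three lines have no common point.

No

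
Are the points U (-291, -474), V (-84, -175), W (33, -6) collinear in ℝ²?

Yes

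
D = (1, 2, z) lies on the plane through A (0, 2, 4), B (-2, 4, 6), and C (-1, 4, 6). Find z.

4

The plane through A, B, C has equation 2y − 2z = -4.
Substituting D: (-2)z + (4) = -4, so z = 4.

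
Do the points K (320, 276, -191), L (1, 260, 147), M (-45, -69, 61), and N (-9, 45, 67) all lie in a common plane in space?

No

A normal to the plane through K, L, M is n = KL × KM = (112578, -42982, 104215).
The plane has equation n·P = 4256863. For N: n·N = 4035013.
4035013 ≠ 4256863, so N is off the plane.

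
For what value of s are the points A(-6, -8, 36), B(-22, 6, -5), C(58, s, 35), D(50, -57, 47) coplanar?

-64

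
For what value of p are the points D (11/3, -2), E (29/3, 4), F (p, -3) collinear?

8/3

The three points are collinear iff det[DE; DF] = 0.
This determinant is linear in p: (-6)p + (16) = 0, so p = 8/3.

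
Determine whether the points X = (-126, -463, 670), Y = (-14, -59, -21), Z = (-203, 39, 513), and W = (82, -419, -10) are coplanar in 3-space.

No

With X as base: XY = (112, 404, -691), XZ = (-77, 502, -157), XW = (208, 44, -680).
XZ × XW = (-334452, -85016, -107804).
XY · (XZ × XW) = 2687476.
Since 2687476 ≠ 0, the four points are not coplanar.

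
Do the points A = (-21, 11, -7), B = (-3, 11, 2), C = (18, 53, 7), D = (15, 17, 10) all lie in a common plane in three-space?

No

The four points are coplanar iff the 3×3 determinant with rows AB, AC, AD is zero.
Rows: (18, 0, 9), (39, 42, 14), (36, 6, 17).
Expanding along the first row: (18)(630) − (0)(159) + (9)(-1278) = -162.
Nonzero ⇒ not coplanar.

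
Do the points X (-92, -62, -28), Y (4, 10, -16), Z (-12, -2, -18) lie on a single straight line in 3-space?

Yes

XY = (96, 72, 12), XZ = (80, 60, 10).
Each component of XZ is 5/6 times the corresponding component of XY, so XZ = 5/6·XY and the points are collinear.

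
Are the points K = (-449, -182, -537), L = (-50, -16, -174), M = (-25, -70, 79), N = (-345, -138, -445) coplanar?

The four points are coplanar iff the 3×3 determinant with rows KL, KM, KN is zero.
Rows: (399, 166, 363), (424, 112, 616), (104, 44, 92).
Expanding along the first row: (399)(-16800) − (166)(-25056) + (363)(7008) = 0.
Zero determinant ⇒ coplanar.

Yes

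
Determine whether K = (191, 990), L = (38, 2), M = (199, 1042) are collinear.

KL = (-153, -988), KM = (8, 52).
If collinear, KM would be a scalar multiple of KL. But (-153)·(52) ≠ (-988)·(8) (difference -52), so they are not parallel; the points are not collinear.

No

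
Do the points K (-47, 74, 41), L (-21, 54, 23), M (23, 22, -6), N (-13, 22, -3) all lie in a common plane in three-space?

The four points are coplanar iff the 3×3 determinant with rows KL, KM, KN is zero.
Rows: (26, -20, -18), (70, -52, -47), (34, -52, -44).
Expanding along the first row: (26)(-156) − (-20)(-1482) + (-18)(-1872) = 0.
Zero determinant ⇒ coplanar.

Yes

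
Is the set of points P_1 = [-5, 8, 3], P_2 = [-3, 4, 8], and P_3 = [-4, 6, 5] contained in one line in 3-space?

No

P_1P_2 = (2, -4, 5), P_1P_3 = (1, -2, 2).
P_1P_2 × P_1P_3 = (2, 1, 0).
The cross product is nonzero, so the points do not lie on one line.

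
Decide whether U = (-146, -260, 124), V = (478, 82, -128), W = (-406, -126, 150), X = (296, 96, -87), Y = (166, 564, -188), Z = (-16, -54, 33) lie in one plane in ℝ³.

The plane through U, V, W has normal n = UV × UW = (42660, 49296, 172536) and equation n·P = 2349144.
Checking the remaining points: n·X = 2349144, n·Y = 2447736, n·Z = 2349144.
Since n·Y = 2447736 ≠ 2349144, Y is off the plane and the points are not all coplanar.

No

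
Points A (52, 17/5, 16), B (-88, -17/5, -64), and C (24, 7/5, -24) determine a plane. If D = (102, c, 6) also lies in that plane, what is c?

24/5

Coplanarity requires AB · (AC × AD) = 0.
AB = (-140, -34/5, -80), AC = (-28, -2, -40); the triple product is linear in c with coefficient -3360 and constant term 16128.
Setting it to zero: c = 24/5.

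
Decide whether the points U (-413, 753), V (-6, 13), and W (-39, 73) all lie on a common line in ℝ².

Yes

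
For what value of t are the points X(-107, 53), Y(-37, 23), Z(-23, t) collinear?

17

The three points are collinear iff det[XY; XZ] = 0.
This determinant is linear in t: (70)t + (-1190) = 0, so t = 17.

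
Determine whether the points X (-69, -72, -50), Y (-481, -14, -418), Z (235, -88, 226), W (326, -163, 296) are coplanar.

No

The four points are coplanar iff the 3×3 determinant with rows XY, XZ, XW is zero.
Rows: (-412, 58, -368), (304, -16, 276), (395, -91, 346).
Expanding along the first row: (-412)(19580) − (58)(-3836) + (-368)(-21344) = 10120.
Nonzero ⇒ not coplanar.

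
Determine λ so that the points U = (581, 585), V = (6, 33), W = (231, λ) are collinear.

249

The three points are collinear iff det[UV; UW] = 0.
This determinant is linear in λ: (-575)λ + (143175) = 0, so λ = 249.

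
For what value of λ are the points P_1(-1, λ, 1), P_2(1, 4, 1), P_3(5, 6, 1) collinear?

Direction P_2P_3 = (4, 2, 0). From the x-coordinate of P_1, the parameter along the line is τ = (-1 − 1)/4 = -1/2.
Then λ = 4 + (-1/2)·(2) = 3.

3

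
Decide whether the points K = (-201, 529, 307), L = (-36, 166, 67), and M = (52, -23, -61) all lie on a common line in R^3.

No

KL = (165, -363, -240), KM = (253, -552, -368).
Comparing components 2 and 3: (-363)(-368) − (-240)(-552) = 1104 ≠ 0, so KL and KM are not parallel and the points are not collinear.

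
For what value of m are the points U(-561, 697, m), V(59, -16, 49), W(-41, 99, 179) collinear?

Collinearity requires UV × UW = 0; each component is linear in m.
The x-component gives (115)m + (-98325) = 0, so m = 855.
The remaining components then also vanish.

855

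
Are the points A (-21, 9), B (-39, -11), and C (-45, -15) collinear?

No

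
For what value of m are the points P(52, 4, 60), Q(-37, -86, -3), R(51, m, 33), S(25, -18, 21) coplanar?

The points are coplanar iff PQ · (PR × PS) = 0.
Expanding, this is linear in m: (1770)m + (-17700) = 0.
So m = 10.

10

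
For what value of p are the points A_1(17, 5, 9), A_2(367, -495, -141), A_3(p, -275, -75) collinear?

Collinearity requires A_1A_2 × A_1A_3 = 0; each component is linear in p.
The y-component gives (-150)p + (31950) = 0, so p = 213.
The remaining components then also vanish.

213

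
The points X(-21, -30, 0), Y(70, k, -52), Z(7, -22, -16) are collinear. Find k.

Collinearity requires XY × XZ = 0; each component is linear in k.
The x-component gives (-16)k + (-64) = 0, so k = -4.
The remaining components then also vanish.

-4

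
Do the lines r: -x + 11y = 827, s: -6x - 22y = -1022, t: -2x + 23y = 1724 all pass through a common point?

No

Intersecting r and s: solving the 2×2 system gives (x, y) = (-79, 68).
Substitute into t: (-2)(-79) + (23)(68) = 1722.
But t requires 1724 ≠ 1722, so the three lines have no common point.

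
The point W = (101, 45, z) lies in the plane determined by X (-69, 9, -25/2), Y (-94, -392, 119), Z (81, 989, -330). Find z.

A normal to the plane is n = XY × XZ = (-3105/2, 23575/2, 35650).
W lies in the plane iff n · XW = 0.
This gives (35650)z + (606050) = 0, so z = -17.

-17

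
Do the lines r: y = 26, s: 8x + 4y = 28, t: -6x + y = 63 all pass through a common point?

Lines aᵢx + bᵢy = cᵢ with pairwise distinct directions are concurrent exactly when det[aᵢ bᵢ cᵢ] = 0.
Here the determinant is 160.
Nonzero, so no common point exists.

No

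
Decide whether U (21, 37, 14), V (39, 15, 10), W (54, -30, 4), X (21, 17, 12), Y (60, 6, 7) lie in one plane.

The plane through U, V, W has normal n = UV × UW = (-48, 48, -480) and equation n·P = -5952.
Checking the remaining points: n·X = -5952, n·Y = -5952.
All equal -5952, so all 5 points lie in one plane.

Yes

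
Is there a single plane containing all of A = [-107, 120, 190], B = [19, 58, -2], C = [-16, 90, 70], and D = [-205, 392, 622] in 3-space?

With A as base: AB = (126, -62, -192), AC = (91, -30, -120), AD = (-98, 272, 432).
AC × AD = (19680, -27552, 21812).
AB · (AC × AD) = 0.
The scalar triple product vanishes, so the four points are coplanar.

Yes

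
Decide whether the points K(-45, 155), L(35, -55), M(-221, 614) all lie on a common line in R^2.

KL = (80, -210), KM = (-176, 459).
Twice the signed area of △KLM is (80)(459) − (-210)(-176) = -240.
The area is nonzero, so the three points are not collinear.

No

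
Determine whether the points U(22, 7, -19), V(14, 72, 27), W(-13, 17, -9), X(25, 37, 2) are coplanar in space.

The four points are coplanar iff the 3×3 determinant with rows UV, UW, UX is zero.
Rows: (-8, 65, 46), (-35, 10, 10), (3, 30, 21).
Expanding along the first row: (-8)(-90) − (65)(-765) + (46)(-1080) = 765.
Nonzero ⇒ not coplanar.

No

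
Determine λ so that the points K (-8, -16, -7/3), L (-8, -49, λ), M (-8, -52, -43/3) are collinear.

Direction KM = (0, -36, -12). From the y-coordinate of L, the parameter along the line is τ = (-49 − (-16))/(-36) = 11/12.
Then λ = (-7/3) + 11/12·(-12) = -40/3.

-40/3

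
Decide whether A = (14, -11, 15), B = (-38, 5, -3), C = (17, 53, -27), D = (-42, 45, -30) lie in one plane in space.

The four points are coplanar iff the 3×3 determinant with rows AB, AC, AD is zero.
Rows: (-52, 16, -18), (3, 64, -42), (-56, 56, -45).
Expanding along the first row: (-52)(-528) − (16)(-2487) + (-18)(3752) = -288.
Nonzero ⇒ not coplanar.

No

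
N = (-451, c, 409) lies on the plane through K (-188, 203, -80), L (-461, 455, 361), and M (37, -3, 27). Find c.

446

The plane through K, L, M has equation 117810x + 128436y − 462z = 3961188.
Substituting N: (128436)c + (-53321268) = 3961188, so c = 446.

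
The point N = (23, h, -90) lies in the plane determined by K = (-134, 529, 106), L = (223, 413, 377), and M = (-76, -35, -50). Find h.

A normal to the plane is n = KL × KM = (170940, 71410, -194620).
N lies in the plane iff n · KN = 0.
This gives (71410)h + (27207210) = 0, so h = -381.

-381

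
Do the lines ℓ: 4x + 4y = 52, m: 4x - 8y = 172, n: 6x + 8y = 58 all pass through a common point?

Yes

Lines aᵢx + bᵢy = cᵢ with pairwise distinct directions are concurrent exactly when det[aᵢ bᵢ cᵢ] = 0.
Here the determinant is 0.
It vanishes, so the lines are concurrent at (23, -10).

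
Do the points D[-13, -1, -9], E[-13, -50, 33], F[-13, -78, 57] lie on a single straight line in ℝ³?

DE = (0, -49, 42), DF = (0, -77, 66).
Each component of DF is 11/7 times the corresponding component of DE, so DF = 11/7·DE and the points are collinear.

Yes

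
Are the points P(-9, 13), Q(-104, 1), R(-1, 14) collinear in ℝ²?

No

PQ = (-95, -12), PR = (8, 1).
If collinear, PR would be a scalar multiple of PQ. But (-95)·(1) ≠ (-12)·(8) (difference 1), so they are not parallel; the points are not collinear.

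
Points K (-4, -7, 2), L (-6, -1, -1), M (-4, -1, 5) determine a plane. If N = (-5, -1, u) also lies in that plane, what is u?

2

Coplanarity requires KL · (KM × KN) = 0.
KL = (-2, 6, -3), KM = (0, 6, 3); the triple product is linear in u with coefficient -12 and constant term 24.
Setting it to zero: u = 2.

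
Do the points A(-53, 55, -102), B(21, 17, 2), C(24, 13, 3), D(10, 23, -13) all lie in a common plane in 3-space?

Yes

The four points are coplanar iff the 3×3 determinant with rows AB, AC, AD is zero.
Rows: (74, -38, 104), (77, -42, 105), (63, -32, 89).
Expanding along the first row: (74)(-378) − (-38)(238) + (104)(182) = 0.
Zero determinant ⇒ coplanar.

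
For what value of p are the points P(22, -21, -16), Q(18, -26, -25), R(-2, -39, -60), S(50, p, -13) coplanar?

Coplanarity ⇔ det[PQ; PR; PS] = 0.
Expanding, this is linear in p: (40)p + (2320) = 0.
So p = -58.

-58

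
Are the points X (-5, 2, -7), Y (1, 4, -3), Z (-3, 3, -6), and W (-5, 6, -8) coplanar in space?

No

The four points are coplanar iff the 3×3 determinant with rows XY, XZ, XW is zero.
Rows: (6, 2, 4), (2, 1, 1), (0, 4, -1).
Expanding along the first row: (6)(-5) − (2)(-2) + (4)(8) = 6.
Nonzero ⇒ not coplanar.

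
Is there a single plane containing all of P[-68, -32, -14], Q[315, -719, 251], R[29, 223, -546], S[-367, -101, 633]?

With P as base: PQ = (383, -687, 265), PR = (97, 255, -532), PS = (-299, -69, 647).
PR × PS = (128277, 96309, 69552).
PQ · (PR × PS) = 1397088.
Since 1397088 ≠ 0, the four points are not coplanar.

No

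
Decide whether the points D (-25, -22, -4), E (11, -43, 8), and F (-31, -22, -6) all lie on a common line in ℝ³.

No

DE = (36, -21, 12), DF = (-6, 0, -2).
DE × DF = (42, 0, -126).
The cross product is nonzero, so the points do not lie on one line.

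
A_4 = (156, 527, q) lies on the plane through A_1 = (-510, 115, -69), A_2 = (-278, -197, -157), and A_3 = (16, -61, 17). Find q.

Coplanarity requires A_1A_2 · (A_1A_3 × A_1A_4) = 0.
A_1A_2 = (232, -312, -88), A_1A_3 = (526, -176, 86); the triple product is linear in q with coefficient 123280 and constant term -46969680.
Setting it to zero: q = 381.

381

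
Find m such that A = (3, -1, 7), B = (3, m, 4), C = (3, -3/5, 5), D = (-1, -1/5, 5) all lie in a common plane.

-2/5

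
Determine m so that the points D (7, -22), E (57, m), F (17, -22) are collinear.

Collinearity: (E − D) must be parallel to (F − D) = (10, 0).
Cross-multiplying the components: (m − (-22))·(10) = (50)·(0).
Solving gives m = -22.

-22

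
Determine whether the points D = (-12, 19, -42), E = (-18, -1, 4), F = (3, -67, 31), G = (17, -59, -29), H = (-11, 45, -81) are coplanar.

The plane through D, E, F has normal n = DE × DF = (2496, 1128, 816) and equation n·P = -42792.
Checking the remaining points: n·G = -47784, n·H = -42792.
Since n·G = -47784 ≠ -42792, G is off the plane and the points are not all coplanar.

No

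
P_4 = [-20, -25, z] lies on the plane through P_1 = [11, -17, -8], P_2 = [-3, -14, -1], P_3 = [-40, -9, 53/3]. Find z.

The plane through P_1, P_2, P_3 has equation 21x + (7/3)y + 41z = -410/3.
Substituting P_4: (41)z + (-1435/3) = -410/3, so z = 25/3.

25/3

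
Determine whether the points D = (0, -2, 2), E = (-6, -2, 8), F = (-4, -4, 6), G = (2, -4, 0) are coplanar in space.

With D as base: DE = (-6, 0, 6), DF = (-4, -2, 4), DG = (2, -2, -2).
DF × DG = (12, 0, 12).
DE · (DF × DG) = 0.
The scalar triple product vanishes, so the four points are coplanar.

Yes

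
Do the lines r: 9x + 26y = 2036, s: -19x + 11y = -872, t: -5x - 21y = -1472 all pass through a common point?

Yes

Intersecting r and s: solving the 2×2 system gives (x, y) = (76, 52).
Substitute into t: (-5)(76) + (-21)(52) = -1472.
This equals -1472, so (76, 52) lies on all three lines and they are concurrent.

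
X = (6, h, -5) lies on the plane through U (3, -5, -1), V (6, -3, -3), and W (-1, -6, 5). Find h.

-4

The plane through U, V, W has equation 10x − 10y + 5z = 75.
Substituting X: (-10)h + (35) = 75, so h = -4.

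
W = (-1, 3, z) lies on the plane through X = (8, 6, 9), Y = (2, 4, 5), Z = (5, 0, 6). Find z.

Coplanarity requires XY · (XZ × XW) = 0.
XY = (-6, -2, -4), XZ = (-3, -6, -3); the triple product is linear in z with coefficient 30 and constant term -90.
Setting it to zero: z = 3.

3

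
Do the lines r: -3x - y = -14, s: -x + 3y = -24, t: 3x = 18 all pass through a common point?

No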